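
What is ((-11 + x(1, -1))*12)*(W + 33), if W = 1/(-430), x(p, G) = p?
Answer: -170268/43 ≈ -3959.7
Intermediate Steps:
W = -1/430 ≈ -0.0023256
((-11 + x(1, -1))*12)*(W + 33) = ((-11 + 1)*12)*(-1/430 + 33) = -10*12*(14189/430) = -120*14189/430 = -170268/43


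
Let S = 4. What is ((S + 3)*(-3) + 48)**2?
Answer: 729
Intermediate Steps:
((S + 3)*(-3) + 48)**2 = ((4 + 3)*(-3) + 48)**2 = (7*(-3) + 48)**2 = (-21 + 48)**2 = 27**2 = 729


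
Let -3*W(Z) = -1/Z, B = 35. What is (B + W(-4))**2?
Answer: 175561/144 ≈ 1219.2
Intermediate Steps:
W(Z) = 1/(3*Z) (W(Z) = -(-1)/(3*Z) = 1/(3*Z))
(B + W(-4))**2 = (35 + (1/3)/(-4))**2 = (35 + (1/3)*(-1/4))**2 = (35 - 1/12)**2 = (419/12)**2 = 175561/144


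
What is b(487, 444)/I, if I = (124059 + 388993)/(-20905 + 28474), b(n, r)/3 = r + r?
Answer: 5040954/128263 ≈ 39.302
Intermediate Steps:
b(n, r) = 6*r (b(n, r) = 3*(r + r) = 3*(2*r) = 6*r)
I = 513052/7569 ≈ 67.783
b(487, 444)/I = (6*444)/(513052/7569) = 2664*(7569/513052) = 5040954/128263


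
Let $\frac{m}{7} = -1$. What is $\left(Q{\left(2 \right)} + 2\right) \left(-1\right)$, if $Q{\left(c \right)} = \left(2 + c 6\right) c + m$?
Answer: $-23$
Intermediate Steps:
$m = -7$ ($m = 7 \left(-1\right) = -7$)
$Q{\left(c \right)} = -7 + c \left(2 + 6 c\right)$ ($Q{\left(c \right)} = \left(2 + c 6\right) c - 7 = \left(2 + 6 c\right) c - 7 = c \left(2 + 6 c\right) - 7 = -7 + c \left(2 + 6 c\right)$)
$\left(Q{\left(2 \right)} + 2\right) \left(-1\right) = \left(\left(-7 + 2 \cdot 2 + 6 \cdot 2^{2}\right) + 2\right) \left(-1\right) = \left(\left(-7 + 4 + 6 \cdot 4\right) + 2\right) \left(-1\right) = \left(\left(-7 + 4 + 24\right) + 2\right) \left(-1\right) = \left(21 + 2\right) \left(-1\right) = 23 \left(-1\right) = -23$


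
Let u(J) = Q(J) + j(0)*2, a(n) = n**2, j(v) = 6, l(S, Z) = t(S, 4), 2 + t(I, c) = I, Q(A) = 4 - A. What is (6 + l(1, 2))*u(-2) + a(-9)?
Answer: 171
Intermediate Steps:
t(I, c) = -2 + I
l(S, Z) = -2 + S
u(J) = 16 - J (u(J) = (4 - J) + 6*2 = (4 - J) + 12 = 16 - J)
(6 + l(1, 2))*u(-2) + a(-9) = (6 + (-2 + 1))*(16 - 1*(-2)) + (-9)**2 = (6 - 1)*(16 + 2) + 81 = 5*18 + 81 = 90 + 81 = 171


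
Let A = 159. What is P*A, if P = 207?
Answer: 32913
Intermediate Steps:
P*A = 207*159 = 32913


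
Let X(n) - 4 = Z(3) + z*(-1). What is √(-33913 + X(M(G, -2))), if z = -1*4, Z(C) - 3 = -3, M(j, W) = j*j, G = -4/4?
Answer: I*√33905 ≈ 184.13*I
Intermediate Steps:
G = -1 (G = -4*¼ = -1)
M(j, W) = j²
Z(C) = 0 (Z(C) = 3 - 3 = 0)
z = -4
X(n) = 8 (X(n) = 4 + (0 - 4*(-1)) = 4 + (0 + 4) = 4 + 4 = 8)
√(-33913 + X(M(G, -2))) = √(-33913 + 8) = √(-33905) = I*√33905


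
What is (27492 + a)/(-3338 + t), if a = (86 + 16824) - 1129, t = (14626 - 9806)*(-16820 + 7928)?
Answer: -43273/42862778 ≈ -0.0010096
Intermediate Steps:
t = -42859440 (t = 4820*(-8892) = -42859440)
a = 15781 (a = 16910 - 1129 = 15781)
(27492 + a)/(-3338 + t) = (27492 + 15781)/(-3338 - 42859440) = 43273/(-42862778) = 43273*(-1/42862778) = -43273/42862778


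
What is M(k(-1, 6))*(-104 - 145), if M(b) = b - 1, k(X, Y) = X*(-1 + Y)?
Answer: 1494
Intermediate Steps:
M(b) = -1 + b
M(k(-1, 6))*(-104 - 145) = (-1 - (-1 + 6))*(-104 - 145) = (-1 - 1*5)*(-249) = (-1 - 5)*(-249) = -6*(-249) = 1494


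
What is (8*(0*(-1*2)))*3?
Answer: 0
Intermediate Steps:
(8*(0*(-1*2)))*3 = (8*(0*(-2)))*3 = (8*0)*3 = 0*3 = 0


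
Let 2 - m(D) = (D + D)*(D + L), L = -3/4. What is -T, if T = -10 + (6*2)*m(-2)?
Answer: 118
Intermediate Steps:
L = -3/4 (L = -3*1/4 = -3/4 ≈ -0.75000)
m(D) = 2 - 2*D*(-3/4 + D) (m(D) = 2 - (D + D)*(D - 3/4) = 2 - 2*D*(-3/4 + D))
T = -118 (T = -10 + (6*2)*(2 - 2*(-2)**2 + (3/2)*(-2)) = -10 + 12*(2 - 2*4 - 3) = -10 + 12*(2 - 8 - 3) = -10 + 12*(-9) = -10 - 108 = -118)
-T = -1*(-118) = 118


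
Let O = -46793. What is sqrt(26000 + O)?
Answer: I*sqrt(20793) ≈ 144.2*I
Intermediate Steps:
sqrt(26000 + O) = sqrt(26000 - 46793) = sqrt(-20793) = I*sqrt(20793)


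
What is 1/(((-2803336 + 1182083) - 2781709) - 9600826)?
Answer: -1/14003788 ≈ -7.1409e-8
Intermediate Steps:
1/(((-2803336 + 1182083) - 2781709) - 9600826) = 1/((-1621253 - 2781709) - 9600826) = 1/(-4402962 - 9600826) = 1/(-14003788) = -1/14003788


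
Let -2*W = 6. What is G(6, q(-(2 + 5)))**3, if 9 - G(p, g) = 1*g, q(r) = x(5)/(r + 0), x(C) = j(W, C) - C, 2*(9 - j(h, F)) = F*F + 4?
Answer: 3375/8 ≈ 421.88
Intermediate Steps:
W = -3 (W = -1/2*6 = -3)
j(h, F) = 7 - F**2/2 (j(h, F) = 9 - (F*F + 4)/2 = 9 - (F**2 + 4)/2 = 9 - (4 + F**2)/2 = 9 + (-2 - F**2/2) = 7 - F**2/2)
x(C) = 7 - C - C**2/2 (x(C) = (7 - C**2/2) - C = 7 - C - C**2/2)
q(r) = -21/(2*r) (q(r) = (7 - 1*5 - 1/2*5**2)/(r + 0) = (7 - 5 - 1/2*25)/r = (7 - 5 - 25/2)/r = -21/(2*r))
G(p, g) = 9 - g
G(6, q(-(2 + 5)))**3 = (9 - (-21)/(2*((-(2 + 5)))))**3 = (9 - (-21)/(2*((-1*7))))**3 = (9 - (-21)/(2*(-7)))**3 = (9 - (-21)*(-1)/(2*7))**3 = (9 - 1*3/2)**3 = (9 - 3/2)**3 = (15/2)**3 = 3375/8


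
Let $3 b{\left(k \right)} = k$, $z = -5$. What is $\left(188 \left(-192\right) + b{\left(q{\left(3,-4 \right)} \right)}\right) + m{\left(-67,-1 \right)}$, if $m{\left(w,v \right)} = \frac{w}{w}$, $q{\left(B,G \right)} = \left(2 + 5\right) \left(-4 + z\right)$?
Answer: $-36116$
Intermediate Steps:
$q{\left(B,G \right)} = -63$ ($q{\left(B,G \right)} = \left(2 + 5\right) \left(-4 - 5\right) = 7 \left(-9\right) = -63$)
$b{\left(k \right)} = \frac{k}{3}$
$m{\left(w,v \right)} = 1$
$\left(188 \left(-192\right) + b{\left(q{\left(3,-4 \right)} \right)}\right) + m{\left(-67,-1 \right)} = \left(188 \left(-192\right) + \frac{1}{3} \left(-63\right)\right) + 1 = \left(-36096 - 21\right) + 1 = -36117 + 1 = -36116$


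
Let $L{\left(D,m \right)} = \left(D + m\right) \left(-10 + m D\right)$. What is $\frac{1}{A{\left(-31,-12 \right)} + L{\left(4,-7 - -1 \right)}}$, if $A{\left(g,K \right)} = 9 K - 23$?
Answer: $- \frac{1}{63} \approx -0.015873$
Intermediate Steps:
$A{\left(g,K \right)} = -23 + 9 K$
$L{\left(D,m \right)} = \left(-10 + D m\right) \left(D + m\right)$ ($L{\left(D,m \right)} = \left(D + m\right) \left(-10 + D m\right) = \left(-10 + D m\right) \left(D + m\right)$)
$\frac{1}{A{\left(-31,-12 \right)} + L{\left(4,-7 - -1 \right)}} = \frac{1}{\left(-23 + 9 \left(-12\right)\right) - \left(40 - 4 \left(-7 - -1\right)^{2} + 10 \left(-7 - -1\right) - \left(-7 - -1\right) 4^{2}\right)} = \frac{1}{\left(-23 - 108\right) - \left(40 - 4 \left(-7 + 1\right)^{2} + 10 \left(-7 + 1\right) - \left(-7 + 1\right) 16\right)} = \frac{1}{-131 - \left(76 - 144\right)} = \frac{1}{-131 + \left(-40 + 60 + 4 \cdot 36 - 96\right)} = \frac{1}{-131 + \left(-40 + 60 + 144 - 96\right)} = \frac{1}{-131 + 68} = \frac{1}{-63} = - \frac{1}{63}$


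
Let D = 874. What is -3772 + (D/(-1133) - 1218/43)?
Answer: -185185644/48719 ≈ -3801.1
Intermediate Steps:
-3772 + (D/(-1133) - 1218/43) = -3772 + (874/(-1133) - 1218/43) = -3772 + (874*(-1/1133) - 1218*1/43) = -3772 + (-874/1133 - 1218/43) = -3772 - 1417576/48719 = -185185644/48719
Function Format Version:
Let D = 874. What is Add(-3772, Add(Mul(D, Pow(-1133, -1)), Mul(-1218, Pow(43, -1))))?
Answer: Rational(-185185644, 48719) ≈ -3801.1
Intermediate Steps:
Add(-3772, Add(Mul(D, Pow(-1133, -1)), Mul(-1218, Pow(43, -1)))) = Add(-3772, Add(Mul(874, Pow(-1133, -1)), Mul(-1218, Pow(43, -1)))) = Add(-3772, Add(Mul(874, Rational(-1, 1133)), Mul(-1218, Rational(1, 43)))) = Add(-3772, Add(Rational(-874, 1133), Rational(-1218, 43))) = Add(-3772, Rational(-1417576, 48719)) = Rational(-185185644, 48719)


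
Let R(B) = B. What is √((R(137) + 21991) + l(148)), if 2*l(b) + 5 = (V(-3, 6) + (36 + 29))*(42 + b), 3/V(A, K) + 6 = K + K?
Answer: 2*√7087 ≈ 168.37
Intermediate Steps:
V(A, K) = 3/(-6 + 2*K) (V(A, K) = 3/(-6 + (K + K)) = 3/(-6 + 2*K))
l(b) = 1373 + 131*b/4 (l(b) = -5/2 + ((3/(2*(-3 + 6)) + (36 + 29))*(42 + b))/2 = -5/2 + (((3/2)/3 + 65)*(42 + b))/2 = -5/2 + (((3/2)*(⅓) + 65)*(42 + b))/2 = -5/2 + ((½ + 65)*(42 + b))/2 = -5/2 + (131*(42 + b)/2)/2 = -5/2 + (2751 + 131*b/2)/2 = -5/2 + (2751/2 + 131*b/4) = 1373 + 131*b/4)
√((R(137) + 21991) + l(148)) = √((137 + 21991) + (1373 + (131/4)*148)) = √(22128 + (1373 + 4847)) = √(22128 + 6220) = √28348 = 2*√7087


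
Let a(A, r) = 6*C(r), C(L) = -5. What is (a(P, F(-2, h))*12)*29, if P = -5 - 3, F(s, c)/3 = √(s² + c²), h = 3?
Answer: -10440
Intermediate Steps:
F(s, c) = 3*√(c² + s²) (F(s, c) = 3*√(s² + c²) = 3*√(c² + s²))
P = -8
a(A, r) = -30 (a(A, r) = 6*(-5) = -30)
(a(P, F(-2, h))*12)*29 = -30*12*29 = -360*29 = -10440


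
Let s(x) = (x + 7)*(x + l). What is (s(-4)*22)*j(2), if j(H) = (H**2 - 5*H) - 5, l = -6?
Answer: 7260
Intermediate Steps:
j(H) = -5 + H**2 - 5*H
s(x) = (-6 + x)*(7 + x) (s(x) = (x + 7)*(x - 6) = (7 + x)*(-6 + x) = (-6 + x)*(7 + x))
(s(-4)*22)*j(2) = ((-42 - 4 + (-4)**2)*22)*(-5 + 2**2 - 5*2) = ((-42 - 4 + 16)*22)*(-5 + 4 - 10) = -30*22*(-11) = -660*(-11) = 7260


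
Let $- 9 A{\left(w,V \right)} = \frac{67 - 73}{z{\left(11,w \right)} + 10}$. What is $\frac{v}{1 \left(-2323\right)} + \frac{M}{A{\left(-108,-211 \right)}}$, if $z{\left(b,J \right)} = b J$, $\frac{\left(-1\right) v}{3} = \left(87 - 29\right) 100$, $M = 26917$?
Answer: $- \frac{110487296097}{2323} \approx -4.7562 \cdot 10^{7}$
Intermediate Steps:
$v = -17400$ ($v = - 3 \left(87 - 29\right) 100 = - 3 \cdot 58 \cdot 100 = \left(-3\right) 5800 = -17400$)
$z{\left(b,J \right)} = J b$
$A{\left(w,V \right)} = \frac{2}{3 \left(10 + 11 w\right)}$ ($A{\left(w,V \right)} = - \frac{\left(67 - 73\right) \frac{1}{w 11 + 10}}{9} = - \frac{\left(-6\right) \frac{1}{11 w + 10}}{9} = - \frac{\left(-6\right) \frac{1}{10 + 11 w}}{9} = \frac{2}{3 \left(10 + 11 w\right)}$)
$\frac{v}{1 \left(-2323\right)} + \frac{M}{A{\left(-108,-211 \right)}} = - \frac{17400}{1 \left(-2323\right)} + \frac{26917}{\frac{2}{3} \frac{1}{10 + 11 \left(-108\right)}} = - \frac{17400}{-2323} + \frac{26917}{\frac{2}{3} \frac{1}{10 - 1188}} = \left(-17400\right) \left(- \frac{1}{2323}\right) + \frac{26917}{\frac{2}{3} \frac{1}{-1178}} = \frac{17400}{2323} + \frac{26917}{\frac{2}{3} \left(- \frac{1}{1178}\right)} = \frac{17400}{2323} + \frac{26917}{- \frac{1}{1767}} = \frac{17400}{2323} + 26917 \left(-1767\right) = \frac{17400}{2323} - 47562339 = - \frac{110487296097}{2323}$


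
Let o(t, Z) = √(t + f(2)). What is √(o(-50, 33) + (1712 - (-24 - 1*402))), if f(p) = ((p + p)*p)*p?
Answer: √(2138 + I*√34) ≈ 46.239 + 0.06305*I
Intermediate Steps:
f(p) = 2*p³ (f(p) = ((2*p)*p)*p = (2*p²)*p = 2*p³)
o(t, Z) = √(16 + t) (o(t, Z) = √(t + 2*2³) = √(t + 2*8) = √(t + 16) = √(16 + t))
√(o(-50, 33) + (1712 - (-24 - 1*402))) = √(√(16 - 50) + (1712 - (-24 - 1*402))) = √(√(-34) + (1712 - (-24 - 402))) = √(I*√34 + (1712 - 1*(-426))) = √(I*√34 + (1712 + 426)) = √(I*√34 + 2138) = √(2138 + I*√34)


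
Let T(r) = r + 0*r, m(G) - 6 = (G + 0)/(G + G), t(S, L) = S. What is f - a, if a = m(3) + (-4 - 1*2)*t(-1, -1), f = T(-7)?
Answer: -39/2 ≈ -19.500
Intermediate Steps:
m(G) = 13/2 (m(G) = 6 + (G + 0)/(G + G) = 6 + G/((2*G)) = 6 + G*(1/(2*G)) = 6 + 1/2 = 13/2)
T(r) = r (T(r) = r + 0 = r)
f = -7
a = 25/2 (a = 13/2 + (-4 - 1*2)*(-1) = 13/2 + (-4 - 2)*(-1) = 13/2 - 6*(-1) = 13/2 + 6 = 25/2 ≈ 12.500)
f - a = -7 - 1*25/2 = -7 - 25/2 = -39/2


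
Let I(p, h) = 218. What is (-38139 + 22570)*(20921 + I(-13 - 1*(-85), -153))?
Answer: -329113091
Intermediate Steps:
(-38139 + 22570)*(20921 + I(-13 - 1*(-85), -153)) = (-38139 + 22570)*(20921 + 218) = -15569*21139 = -329113091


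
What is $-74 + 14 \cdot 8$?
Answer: $38$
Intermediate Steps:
$-74 + 14 \cdot 8 = -74 + 112 = 38$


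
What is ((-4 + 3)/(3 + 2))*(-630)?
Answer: 126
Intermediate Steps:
((-4 + 3)/(3 + 2))*(-630) = -1/5*(-630) = -1*⅕*(-630) = -⅕*(-630) = 126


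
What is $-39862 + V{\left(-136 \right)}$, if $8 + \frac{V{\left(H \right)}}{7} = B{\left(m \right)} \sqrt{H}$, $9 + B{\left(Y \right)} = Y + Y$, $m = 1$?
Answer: $-39918 - 98 i \sqrt{34} \approx -39918.0 - 571.43 i$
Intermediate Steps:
$B{\left(Y \right)} = -9 + 2 Y$ ($B{\left(Y \right)} = -9 + \left(Y + Y\right) = -9 + 2 Y$)
$V{\left(H \right)} = -56 - 49 \sqrt{H}$ ($V{\left(H \right)} = -56 + 7 \left(-9 + 2 \cdot 1\right) \sqrt{H} = -56 + 7 \left(-9 + 2\right) \sqrt{H} = -56 + 7 \left(- 7 \sqrt{H}\right) = -56 - 49 \sqrt{H}$)
$-39862 + V{\left(-136 \right)} = -39862 - \left(56 + 49 \sqrt{-136}\right) = -39862 - \left(56 + 49 \cdot 2 i \sqrt{34}\right) = -39862 - \left(56 + 98 i \sqrt{34}\right) = -39918 - 98 i \sqrt{34}$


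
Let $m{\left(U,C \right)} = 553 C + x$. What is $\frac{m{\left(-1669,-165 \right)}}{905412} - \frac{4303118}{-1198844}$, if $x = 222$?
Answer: $\frac{315581024767}{90453978644} \approx 3.4889$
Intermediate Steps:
$m{\left(U,C \right)} = 222 + 553 C$ ($m{\left(U,C \right)} = 553 C + 222 = 222 + 553 C$)
$\frac{m{\left(-1669,-165 \right)}}{905412} - \frac{4303118}{-1198844} = \frac{222 + 553 \left(-165\right)}{905412} - \frac{4303118}{-1198844} = \left(222 - 91245\right) \frac{1}{905412} - - \frac{2151559}{599422} = \left(-91023\right) \frac{1}{905412} + \frac{2151559}{599422} = - \frac{30341}{301804} + \frac{2151559}{599422} = \frac{315581024767}{90453978644}$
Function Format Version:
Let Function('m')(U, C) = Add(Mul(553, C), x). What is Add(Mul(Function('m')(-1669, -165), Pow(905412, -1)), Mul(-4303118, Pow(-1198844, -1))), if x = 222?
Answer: Rational(315581024767, 90453978644) ≈ 3.4889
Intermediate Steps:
Function('m')(U, C) = Add(222, Mul(553, C)) (Function('m')(U, C) = Add(Mul(553, C), 222) = Add(222, Mul(553, C)))
Add(Mul(Function('m')(-1669, -165), Pow(905412, -1)), Mul(-4303118, Pow(-1198844, -1))) = Add(Mul(Add(222, Mul(553, -165)), Pow(905412, -1)), Mul(-4303118, Pow(-1198844, -1))) = Add(Mul(Add(222, -91245), Rational(1, 905412)), Mul(-4303118, Rational(-1, 1198844))) = Add(Mul(-91023, Rational(1, 905412)), Rational(2151559, 599422)) = Add(Rational(-30341, 301804), Rational(2151559, 599422)) = Rational(315581024767, 90453978644)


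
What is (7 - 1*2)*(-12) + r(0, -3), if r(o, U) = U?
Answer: -63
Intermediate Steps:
(7 - 1*2)*(-12) + r(0, -3) = (7 - 1*2)*(-12) - 3 = (7 - 2)*(-12) - 3 = 5*(-12) - 3 = -60 - 3 = -63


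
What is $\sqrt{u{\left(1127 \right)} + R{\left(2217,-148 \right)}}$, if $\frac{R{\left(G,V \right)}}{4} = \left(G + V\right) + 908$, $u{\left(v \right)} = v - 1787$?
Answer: $4 \sqrt{703} \approx 106.06$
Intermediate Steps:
$u{\left(v \right)} = -1787 + v$
$R{\left(G,V \right)} = 3632 + 4 G + 4 V$ ($R{\left(G,V \right)} = 4 \left(\left(G + V\right) + 908\right) = 4 \left(908 + G + V\right) = 3632 + 4 G + 4 V$)
$\sqrt{u{\left(1127 \right)} + R{\left(2217,-148 \right)}} = \sqrt{\left(-1787 + 1127\right) + \left(3632 + 4 \cdot 2217 + 4 \left(-148\right)\right)} = \sqrt{-660 + \left(3632 + 8868 - 592\right)} = \sqrt{-660 + 11908} = \sqrt{11248} = 4 \sqrt{703}$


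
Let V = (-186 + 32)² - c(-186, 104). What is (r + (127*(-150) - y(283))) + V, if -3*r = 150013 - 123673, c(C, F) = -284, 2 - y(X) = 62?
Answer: -3770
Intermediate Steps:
y(X) = -60 (y(X) = 2 - 1*62 = 2 - 62 = -60)
r = -8780 (r = -(150013 - 123673)/3 = -⅓*26340 = -8780)
V = 24000 (V = (-186 + 32)² - 1*(-284) = (-154)² + 284 = 23716 + 284 = 24000)
(r + (127*(-150) - y(283))) + V = (-8780 + (127*(-150) - 1*(-60))) + 24000 = (-8780 + (-19050 + 60)) + 24000 = (-8780 - 18990) + 24000 = -27770 + 24000 = -3770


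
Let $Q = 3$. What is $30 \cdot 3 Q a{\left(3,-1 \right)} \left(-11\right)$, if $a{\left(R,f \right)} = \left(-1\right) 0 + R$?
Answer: $-8910$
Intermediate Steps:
$a{\left(R,f \right)} = R$ ($a{\left(R,f \right)} = 0 + R = R$)
$30 \cdot 3 Q a{\left(3,-1 \right)} \left(-11\right) = 30 \cdot 3 \cdot 3 \cdot 3 \left(-11\right) = 30 \cdot 9 \cdot 3 \left(-11\right) = 30 \cdot 27 \left(-11\right) = 810 \left(-11\right) = -8910$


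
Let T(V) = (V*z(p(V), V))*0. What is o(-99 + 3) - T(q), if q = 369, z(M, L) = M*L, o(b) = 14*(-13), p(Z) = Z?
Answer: -182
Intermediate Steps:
o(b) = -182
z(M, L) = L*M
T(V) = 0 (T(V) = (V*(V*V))*0 = (V*V²)*0 = V³*0 = 0)
o(-99 + 3) - T(q) = -182 - 1*0 = -182 + 0 = -182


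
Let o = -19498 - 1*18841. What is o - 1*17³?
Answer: -43252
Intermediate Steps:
o = -38339 (o = -19498 - 18841 = -38339)
o - 1*17³ = -38339 - 1*17³ = -38339 - 1*4913 = -38339 - 4913 = -43252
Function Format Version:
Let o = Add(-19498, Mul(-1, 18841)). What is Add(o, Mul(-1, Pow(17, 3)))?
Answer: -43252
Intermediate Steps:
o = -38339 (o = Add(-19498, -18841) = -38339)
Add(o, Mul(-1, Pow(17, 3))) = Add(-38339, Mul(-1, Pow(17, 3))) = Add(-38339, Mul(-1, 4913)) = Add(-38339, -4913) = -43252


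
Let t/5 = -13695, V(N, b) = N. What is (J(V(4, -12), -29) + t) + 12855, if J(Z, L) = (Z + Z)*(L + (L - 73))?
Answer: -56668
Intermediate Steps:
t = -68475 (t = 5*(-13695) = -68475)
J(Z, L) = 2*Z*(-73 + 2*L) (J(Z, L) = (2*Z)*(L + (-73 + L)) = (2*Z)*(-73 + 2*L) = 2*Z*(-73 + 2*L))
(J(V(4, -12), -29) + t) + 12855 = (2*4*(-73 + 2*(-29)) - 68475) + 12855 = (2*4*(-73 - 58) - 68475) + 12855 = (2*4*(-131) - 68475) + 12855 = (-1048 - 68475) + 12855 = -69523 + 12855 = -56668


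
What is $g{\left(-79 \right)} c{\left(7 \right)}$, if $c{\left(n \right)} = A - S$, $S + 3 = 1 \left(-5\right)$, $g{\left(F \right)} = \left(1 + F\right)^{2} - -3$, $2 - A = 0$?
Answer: $60870$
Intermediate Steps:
$A = 2$ ($A = 2 - 0 = 2 + 0 = 2$)
$g{\left(F \right)} = 3 + \left(1 + F\right)^{2}$ ($g{\left(F \right)} = \left(1 + F\right)^{2} + 3 = 3 + \left(1 + F\right)^{2}$)
$S = -8$ ($S = -3 + 1 \left(-5\right) = -3 - 5 = -8$)
$c{\left(n \right)} = 10$ ($c{\left(n \right)} = 2 - -8 = 2 + 8 = 10$)
$g{\left(-79 \right)} c{\left(7 \right)} = \left(3 + \left(1 - 79\right)^{2}\right) 10 = \left(3 + \left(-78\right)^{2}\right) 10 = \left(3 + 6084\right) 10 = 6087 \cdot 10 = 60870$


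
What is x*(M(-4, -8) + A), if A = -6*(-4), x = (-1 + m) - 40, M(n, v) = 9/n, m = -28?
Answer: -6003/4 ≈ -1500.8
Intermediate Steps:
x = -69 (x = (-1 - 28) - 40 = -29 - 40 = -69)
A = 24
x*(M(-4, -8) + A) = -69*(9/(-4) + 24) = -69*(9*(-¼) + 24) = -69*(-9/4 + 24) = -69*87/4 = -6003/4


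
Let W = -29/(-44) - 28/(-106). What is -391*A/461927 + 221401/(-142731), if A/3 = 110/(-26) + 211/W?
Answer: -3913594008496846/1845351229506993 ≈ -2.1208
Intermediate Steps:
W = 2153/2332 (W = -29*(-1/44) - 28*(-1/106) = 29/44 + 14/53 = 2153/2332 ≈ 0.92324)
A = 18834783/27989 (A = 3*(110/(-26) + 211/(2153/2332)) = 3*(110*(-1/26) + 211*(2332/2153)) = 3*(-55/13 + 492052/2153) = 3*(6278261/27989) = 18834783/27989 ≈ 672.94)
-391*A/461927 + 221401/(-142731) = -391*18834783/27989/461927 + 221401/(-142731) = -7364400153/27989*1/461927 + 221401*(-1/142731) = -7364400153/12928874803 - 221401/142731 = -3913594008496846/1845351229506993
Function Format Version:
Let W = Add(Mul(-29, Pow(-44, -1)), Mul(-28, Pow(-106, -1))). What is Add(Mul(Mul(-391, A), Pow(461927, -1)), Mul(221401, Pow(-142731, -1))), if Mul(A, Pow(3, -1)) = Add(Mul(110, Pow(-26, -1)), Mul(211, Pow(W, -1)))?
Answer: Rational(-3913594008496846, 1845351229506993) ≈ -2.1208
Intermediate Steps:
W = Rational(2153, 2332) (W = Add(Mul(-29, Rational(-1, 44)), Mul(-28, Rational(-1, 106))) = Add(Rational(29, 44), Rational(14, 53)) = Rational(2153, 2332) ≈ 0.92324)
A = Rational(18834783, 27989) (A = Mul(3, Add(Mul(110, Pow(-26, -1)), Mul(211, Pow(Rational(2153, 2332), -1)))) = Mul(3, Add(Mul(110, Rational(-1, 26)), Mul(211, Rational(2332, 2153)))) = Mul(3, Add(Rational(-55, 13), Rational(492052, 2153))) = Mul(3, Rational(6278261, 27989)) = Rational(18834783, 27989) ≈ 672.94)
Add(Mul(Mul(-391, A), Pow(461927, -1)), Mul(221401, Pow(-142731, -1))) = Add(Mul(Mul(-391, Rational(18834783, 27989)), Pow(461927, -1)), Mul(221401, Pow(-142731, -1))) = Add(Mul(Rational(-7364400153, 27989), Rational(1, 461927)), Mul(221401, Rational(-1, 142731))) = Add(Rational(-7364400153, 12928874803), Rational(-221401, 142731)) = Rational(-3913594008496846, 1845351229506993)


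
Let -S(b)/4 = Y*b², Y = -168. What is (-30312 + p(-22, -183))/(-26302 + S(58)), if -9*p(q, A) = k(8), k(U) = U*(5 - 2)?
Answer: -45472/3351459 ≈ -0.013568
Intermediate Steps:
k(U) = 3*U (k(U) = U*3 = 3*U)
p(q, A) = -8/3
S(b) = 672*b² (S(b) = -(-672)*b² = 672*b²)
(-30312 + p(-22, -183))/(-26302 + S(58)) = (-30312 - 8/3)/(-26302 + 672*58²) = -90944/(3*(-26302 + 672*3364)) = -90944/(3*(-26302 + 2260608)) = -90944/3/2234306 = -90944/3*1/2234306 = -45472/3351459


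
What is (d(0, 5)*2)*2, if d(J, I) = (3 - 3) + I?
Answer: 20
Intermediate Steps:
d(J, I) = I (d(J, I) = 0 + I = I)
(d(0, 5)*2)*2 = (5*2)*2 = 10*2 = 20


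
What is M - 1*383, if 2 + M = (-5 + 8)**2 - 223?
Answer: -599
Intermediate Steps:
M = -216 (M = -2 + ((-5 + 8)**2 - 223) = -2 + (3**2 - 223) = -2 + (9 - 223) = -2 - 214 = -216)
M - 1*383 = -216 - 1*383 = -216 - 383 = -599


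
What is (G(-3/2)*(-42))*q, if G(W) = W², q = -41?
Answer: 7749/2 ≈ 3874.5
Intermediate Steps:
(G(-3/2)*(-42))*q = ((-3/2)²*(-42))*(-41) = ((9/4)*(-42))*(-41) = -189/2*(-41) = 7749/2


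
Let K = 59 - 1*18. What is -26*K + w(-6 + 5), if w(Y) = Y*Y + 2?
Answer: -1063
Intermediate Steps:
w(Y) = 2 + Y² (w(Y) = Y² + 2 = 2 + Y²)
K = 41 (K = 59 - 18 = 41)
-26*K + w(-6 + 5) = -26*41 + (2 + (-6 + 5)²) = -1066 + (2 + (-1)²) = -1066 + (2 + 1) = -1066 + 3 = -1063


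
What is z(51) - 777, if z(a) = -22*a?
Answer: -1899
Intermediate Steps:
z(a) = -22*a
z(51) - 777 = -22*51 - 777 = -1122 - 777 = -1899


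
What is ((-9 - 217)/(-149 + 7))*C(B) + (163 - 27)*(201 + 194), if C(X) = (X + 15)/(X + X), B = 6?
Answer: 15257271/284 ≈ 53723.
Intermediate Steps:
C(X) = (15 + X)/(2*X) (C(X) = (15 + X)/((2*X)) = (15 + X)*(1/(2*X)) = (15 + X)/(2*X))
((-9 - 217)/(-149 + 7))*C(B) + (163 - 27)*(201 + 194) = ((-9 - 217)/(-149 + 7))*((½)*(15 + 6)/6) + (163 - 27)*(201 + 194) = (-226/(-142))*((½)*(⅙)*21) + 136*395 = -226*(-1/142)*(7/4) + 53720 = (113/71)*(7/4) + 53720 = 791/284 + 53720 = 15257271/284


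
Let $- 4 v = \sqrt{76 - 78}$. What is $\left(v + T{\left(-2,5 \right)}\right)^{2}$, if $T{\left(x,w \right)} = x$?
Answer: $\frac{31}{8} + i \sqrt{2} \approx 3.875 + 1.4142 i$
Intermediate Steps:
$v = - \frac{i \sqrt{2}}{4}$ ($v = - \frac{\sqrt{76 - 78}}{4} = - \frac{\sqrt{-2}}{4} = - \frac{i \sqrt{2}}{4} \approx - 0.35355 i$)
$\left(v + T{\left(-2,5 \right)}\right)^{2} = \left(- \frac{i \sqrt{2}}{4} - 2\right)^{2} = \left(-2 - \frac{i \sqrt{2}}{4}\right)^{2}$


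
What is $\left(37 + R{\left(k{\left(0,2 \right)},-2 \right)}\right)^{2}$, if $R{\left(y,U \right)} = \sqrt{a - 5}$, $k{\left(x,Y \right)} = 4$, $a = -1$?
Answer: $\left(37 + i \sqrt{6}\right)^{2} \approx 1363.0 + 181.26 i$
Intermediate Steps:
$R{\left(y,U \right)} = i \sqrt{6}$ ($R{\left(y,U \right)} = \sqrt{-1 - 5} = \sqrt{-6} = i \sqrt{6}$)
$\left(37 + R{\left(k{\left(0,2 \right)},-2 \right)}\right)^{2} = \left(37 + i \sqrt{6}\right)^{2}$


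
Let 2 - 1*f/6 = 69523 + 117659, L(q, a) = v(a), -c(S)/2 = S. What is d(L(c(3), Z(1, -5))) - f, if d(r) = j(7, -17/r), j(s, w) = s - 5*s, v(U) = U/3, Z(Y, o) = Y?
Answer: 1123052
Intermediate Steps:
v(U) = U/3 (v(U) = U*(⅓) = U/3)
c(S) = -2*S
j(s, w) = -4*s
L(q, a) = a/3
d(r) = -28 (d(r) = -4*7 = -28)
f = -1123080 (f = 12 - 6*(69523 + 117659) = 12 - 6*187182 = 12 - 1123092 = -1123080)
d(L(c(3), Z(1, -5))) - f = -28 - 1*(-1123080) = -28 + 1123080 = 1123052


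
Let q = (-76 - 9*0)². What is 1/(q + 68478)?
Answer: 1/74254 ≈ 1.3467e-5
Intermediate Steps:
q = 5776 (q = (-76 + 0)² = (-76)² = 5776)
1/(q + 68478) = 1/(5776 + 68478) = 1/74254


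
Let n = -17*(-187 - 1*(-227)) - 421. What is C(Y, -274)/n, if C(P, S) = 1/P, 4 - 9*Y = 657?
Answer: 3/239651 ≈ 1.2518e-5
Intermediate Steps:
n = -1101 (n = -17*(-187 + 227) - 421 = -17*40 - 421 = -680 - 421 = -1101)
Y = -653/9 (Y = 4/9 - ⅑*657 = 4/9 - 73 = -653/9 ≈ -72.556)
C(Y, -274)/n = 1/(-653/9*(-1101)) = -9/653*(-1/1101) = 3/239651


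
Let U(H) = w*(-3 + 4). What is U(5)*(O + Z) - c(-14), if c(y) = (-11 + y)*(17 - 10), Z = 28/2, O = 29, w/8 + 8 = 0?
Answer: -2577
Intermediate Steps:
w = -64 (w = -64 + 8*0 = -64 + 0 = -64)
U(H) = -64 (U(H) = -64*(-3 + 4) = -64*1 = -64)
Z = 14 (Z = 28*(½) = 14)
c(y) = -77 + 7*y (c(y) = (-11 + y)*7 = -77 + 7*y)
U(5)*(O + Z) - c(-14) = -64*(29 + 14) - (-77 + 7*(-14)) = -64*43 - (-77 - 98) = -2752 - 1*(-175) = -2752 + 175 = -2577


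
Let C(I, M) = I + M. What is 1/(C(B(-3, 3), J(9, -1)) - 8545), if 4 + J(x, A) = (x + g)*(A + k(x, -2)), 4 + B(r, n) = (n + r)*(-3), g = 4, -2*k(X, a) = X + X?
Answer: -1/8683 ≈ -0.00011517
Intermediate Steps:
k(X, a) = -X (k(X, a) = -(X + X)/2 = -X)
B(r, n) = -4 - 3*n - 3*r (B(r, n) = -4 + (n + r)*(-3) = -4 + (-3*n - 3*r) = -4 - 3*n - 3*r)
J(x, A) = -4 + (4 + x)*(A - x) (J(x, A) = -4 + (x + 4)*(A - x) = -4 + (4 + x)*(A - x))
1/(C(B(-3, 3), J(9, -1)) - 8545) = 1/(((-4 - 3*3 - 3*(-3)) + (-4 - 1*9**2 - 4*9 + 4*(-1) - 1*9)) - 8545) = 1/(((-4 - 9 + 9) + (-4 - 1*81 - 36 - 4 - 9)) - 8545) = 1/((-4 + (-4 - 81 - 36 - 4 - 9)) - 8545) = 1/((-4 - 134) - 8545) = 1/(-138 - 8545) = 1/(-8683) = -1/8683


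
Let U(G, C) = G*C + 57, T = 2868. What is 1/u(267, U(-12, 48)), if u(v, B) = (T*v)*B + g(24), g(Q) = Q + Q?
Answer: -1/397427316 ≈ -2.5162e-9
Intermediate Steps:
g(Q) = 2*Q
U(G, C) = 57 + C*G (U(G, C) = C*G + 57 = 57 + C*G)
u(v, B) = 48 + 2868*B*v (u(v, B) = (2868*v)*B + 2*24 = 2868*B*v + 48 = 48 + 2868*B*v)
1/u(267, U(-12, 48)) = 1/(48 + 2868*(57 + 48*(-12))*267) = 1/(48 + 2868*(57 - 576)*267) = 1/(48 + 2868*(-519)*267) = 1/(48 - 397427364) = 1/(-397427316) = -1/397427316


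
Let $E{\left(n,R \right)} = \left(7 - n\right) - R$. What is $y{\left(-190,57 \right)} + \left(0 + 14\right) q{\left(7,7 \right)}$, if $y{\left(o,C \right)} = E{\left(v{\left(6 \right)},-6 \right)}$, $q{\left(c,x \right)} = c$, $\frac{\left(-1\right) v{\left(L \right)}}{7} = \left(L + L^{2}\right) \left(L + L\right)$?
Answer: $3639$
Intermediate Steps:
$v{\left(L \right)} = - 14 L \left(L + L^{2}\right)$ ($v{\left(L \right)} = - 7 \left(L + L^{2}\right) \left(L + L\right) = - 7 \left(L + L^{2}\right) 2 L = - 7 \cdot 2 L \left(L + L^{2}\right) = - 14 L \left(L + L^{2}\right)$)
$E{\left(n,R \right)} = 7 - R - n$
$y{\left(o,C \right)} = 3541$ ($y{\left(o,C \right)} = 7 - -6 - 14 \cdot 6^{2} \left(-1 - 6\right) = 7 + 6 - 14 \cdot 36 \left(-1 - 6\right) = 7 + 6 - 14 \cdot 36 \left(-7\right) = 7 + 6 - -3528 = 7 + 6 + 3528 = 3541$)
$y{\left(-190,57 \right)} + \left(0 + 14\right) q{\left(7,7 \right)} = 3541 + \left(0 + 14\right) 7 = 3541 + 14 \cdot 7 = 3541 + 98 = 3639$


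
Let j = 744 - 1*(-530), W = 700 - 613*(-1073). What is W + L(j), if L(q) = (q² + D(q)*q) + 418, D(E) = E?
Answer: 3905019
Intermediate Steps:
W = 658449 (W = 700 + 657749 = 658449)
j = 1274 (j = 744 + 530 = 1274)
L(q) = 418 + 2*q² (L(q) = (q² + q*q) + 418 = (q² + q²) + 418 = 2*q² + 418 = 418 + 2*q²)
W + L(j) = 658449 + (418 + 2*1274²) = 658449 + (418 + 2*1623076) = 658449 + (418 + 3246152) = 658449 + 3246570 = 3905019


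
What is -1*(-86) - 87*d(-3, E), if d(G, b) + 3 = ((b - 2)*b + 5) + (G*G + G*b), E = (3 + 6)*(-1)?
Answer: -11833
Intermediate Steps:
E = -9 (E = 9*(-1) = -9)
d(G, b) = 2 + G**2 + G*b + b*(-2 + b) (d(G, b) = -3 + (((b - 2)*b + 5) + (G*G + G*b)) = -3 + (((-2 + b)*b + 5) + (G**2 + G*b)) = -3 + ((b*(-2 + b) + 5) + (G**2 + G*b)) = -3 + ((5 + b*(-2 + b)) + (G**2 + G*b)) = -3 + (5 + G**2 + G*b + b*(-2 + b)) = 2 + G**2 + G*b + b*(-2 + b))
-1*(-86) - 87*d(-3, E) = -1*(-86) - 87*(2 + (-3)**2 + (-9)**2 - 2*(-9) - 3*(-9)) = 86 - 87*(2 + 9 + 81 + 18 + 27) = 86 - 87*137 = 86 - 11919 = -11833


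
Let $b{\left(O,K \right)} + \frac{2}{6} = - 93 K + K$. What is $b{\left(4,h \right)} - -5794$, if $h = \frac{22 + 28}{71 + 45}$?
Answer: $\frac{500599}{87} \approx 5754.0$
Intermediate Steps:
$h = \frac{25}{58}$ ($h = \frac{50}{116} = 50 \cdot \frac{1}{116} = \frac{25}{58} \approx 0.43103$)
$b{\left(O,K \right)} = - \frac{1}{3} - 92 K$ ($b{\left(O,K \right)} = - \frac{1}{3} + \left(- 93 K + K\right) = - \frac{1}{3} - 92 K$)
$b{\left(4,h \right)} - -5794 = \left(- \frac{1}{3} - \frac{1150}{29}\right) - -5794 = \left(- \frac{1}{3} - \frac{1150}{29}\right) + 5794 = - \frac{3479}{87} + 5794 = \frac{500599}{87}$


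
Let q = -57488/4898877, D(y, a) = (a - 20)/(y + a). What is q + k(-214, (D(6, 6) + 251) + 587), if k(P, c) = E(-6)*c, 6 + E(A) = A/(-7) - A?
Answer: 24596859001/34292139 ≈ 717.27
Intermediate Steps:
E(A) = -6 - 8*A/7 (E(A) = -6 + (A/(-7) - A) = -6 + (A*(-⅐) - A) = -6 + (-A/7 - A) = -6 - 8*A/7)
D(y, a) = (-20 + a)/(a + y)
k(P, c) = 6*c/7 (k(P, c) = (-6 - 8/7*(-6))*c = (-6 + 48/7)*c = 6*c/7)
q = -57488/4898877 (q = -57488*1/4898877 = -57488/4898877 ≈ -0.011735)
q + k(-214, (D(6, 6) + 251) + 587) = -57488/4898877 + 6*(((-20 + 6)/(6 + 6) + 251) + 587)/7 = -57488/4898877 + 6*((-14/12 + 251) + 587)/7 = -57488/4898877 + 6*(((1/12)*(-14) + 251) + 587)/7 = -57488/4898877 + 6*((-7/6 + 251) + 587)/7 = -57488/4898877 + 6*(1499/6 + 587)/7 = -57488/4898877 + (6/7)*(5021/6) = -57488/4898877 + 5021/7 = 24596859001/34292139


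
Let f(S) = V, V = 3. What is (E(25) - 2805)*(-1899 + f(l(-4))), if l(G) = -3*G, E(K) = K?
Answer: 5270880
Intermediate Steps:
f(S) = 3
(E(25) - 2805)*(-1899 + f(l(-4))) = (25 - 2805)*(-1899 + 3) = -2780*(-1896) = 5270880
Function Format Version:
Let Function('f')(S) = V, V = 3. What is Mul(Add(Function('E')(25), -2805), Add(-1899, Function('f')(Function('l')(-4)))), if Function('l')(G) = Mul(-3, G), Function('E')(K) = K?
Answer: 5270880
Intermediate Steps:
Function('f')(S) = 3
Mul(Add(Function('E')(25), -2805), Add(-1899, Function('f')(Function('l')(-4)))) = Mul(Add(25, -2805), Add(-1899, 3)) = Mul(-2780, -1896) = 5270880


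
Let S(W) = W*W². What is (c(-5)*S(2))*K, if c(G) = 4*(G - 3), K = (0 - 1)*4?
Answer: 1024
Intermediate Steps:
K = -4 (K = -1*4 = -4)
c(G) = -12 + 4*G (c(G) = 4*(-3 + G) = -12 + 4*G)
S(W) = W³
(c(-5)*S(2))*K = ((-12 + 4*(-5))*2³)*(-4) = ((-12 - 20)*8)*(-4) = -32*8*(-4) = -256*(-4) = 1024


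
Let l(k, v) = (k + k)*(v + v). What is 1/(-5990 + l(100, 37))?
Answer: 1/8810 ≈ 0.00011351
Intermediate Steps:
l(k, v) = 4*k*v (l(k, v) = (2*k)*(2*v) = 4*k*v)
1/(-5990 + l(100, 37)) = 1/(-5990 + 4*100*37) = 1/(-5990 + 14800) = 1/8810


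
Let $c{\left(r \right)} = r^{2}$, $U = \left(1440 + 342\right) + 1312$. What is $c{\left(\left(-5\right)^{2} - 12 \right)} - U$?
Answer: $-2925$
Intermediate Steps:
$U = 3094$ ($U = 1782 + 1312 = 3094$)
$c{\left(\left(-5\right)^{2} - 12 \right)} - U = \left(\left(-5\right)^{2} - 12\right)^{2} - 3094 = \left(25 - 12\right)^{2} - 3094 = 13^{2} - 3094 = 169 - 3094 = -2925$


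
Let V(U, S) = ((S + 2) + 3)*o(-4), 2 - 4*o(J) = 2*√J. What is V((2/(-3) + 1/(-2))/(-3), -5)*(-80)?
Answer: 0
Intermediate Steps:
o(J) = ½ - √J/2
V(U, S) = (½ - I)*(5 + S) (V(U, S) = ((S + 2) + 3)*(½ - I) = ((2 + S) + 3)*(½ - I) = (5 + S)*(½ - I) = (½ - I)*(5 + S))
V((2/(-3) + 1/(-2))/(-3), -5)*(-80) = ((1 - 2*I)*(5 - 5)/2)*(-80) = ((½)*(1 - 2*I)*0)*(-80) = 0*(-80) = 0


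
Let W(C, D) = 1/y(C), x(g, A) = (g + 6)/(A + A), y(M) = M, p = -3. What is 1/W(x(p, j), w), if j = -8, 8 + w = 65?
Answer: -3/16 ≈ -0.18750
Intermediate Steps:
w = 57 (w = -8 + 65 = 57)
x(g, A) = (6 + g)/(2*A) (x(g, A) = (6 + g)/((2*A)) = (6 + g)*(1/(2*A)) = (6 + g)/(2*A))
W(C, D) = 1/C
1/W(x(p, j), w) = 1/(1/((½)*(6 - 3)/(-8))) = 1/(1/((½)*(-⅛)*3)) = 1/(1/(-3/16)) = 1/(-16/3) = -3/16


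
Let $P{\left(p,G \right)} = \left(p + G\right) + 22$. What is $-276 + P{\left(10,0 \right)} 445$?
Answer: $13964$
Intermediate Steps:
$P{\left(p,G \right)} = 22 + G + p$ ($P{\left(p,G \right)} = \left(G + p\right) + 22 = 22 + G + p$)
$-276 + P{\left(10,0 \right)} 445 = -276 + \left(22 + 0 + 10\right) 445 = -276 + 32 \cdot 445 = -276 + 14240 = 13964$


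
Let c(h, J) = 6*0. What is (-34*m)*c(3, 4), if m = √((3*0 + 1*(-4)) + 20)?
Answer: 0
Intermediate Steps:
c(h, J) = 0
m = 4 (m = √((0 - 4) + 20) = √(-4 + 20) = √16 = 4)
(-34*m)*c(3, 4) = -34*4*0 = -136*0 = 0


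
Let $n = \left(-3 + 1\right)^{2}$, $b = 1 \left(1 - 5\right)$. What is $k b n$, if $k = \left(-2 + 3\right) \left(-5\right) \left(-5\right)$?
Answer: $-400$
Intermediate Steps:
$b = -4$ ($b = 1 \left(-4\right) = -4$)
$k = 25$ ($k = 1 \left(-5\right) \left(-5\right) = \left(-5\right) \left(-5\right) = 25$)
$n = 4$ ($n = \left(-2\right)^{2} = 4$)
$k b n = 25 \left(-4\right) 4 = \left(-100\right) 4 = -400$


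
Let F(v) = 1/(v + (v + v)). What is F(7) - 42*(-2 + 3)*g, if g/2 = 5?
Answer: -8819/21 ≈ -419.95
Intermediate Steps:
g = 10 (g = 2*5 = 10)
F(v) = 1/(3*v) (F(v) = 1/(v + 2*v) = 1/(3*v))
F(7) - 42*(-2 + 3)*g = (1/3)/7 - 42*(-2 + 3)*10 = (1/3)*(1/7) - 42*10 = 1/21 - 42*10 = 1/21 - 420 = -8819/21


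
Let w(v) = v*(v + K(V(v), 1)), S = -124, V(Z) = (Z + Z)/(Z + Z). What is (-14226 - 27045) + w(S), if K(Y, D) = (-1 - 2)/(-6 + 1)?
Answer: -129847/5 ≈ -25969.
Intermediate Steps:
V(Z) = 1 (V(Z) = (2*Z)/((2*Z)) = (2*Z)*(1/(2*Z)) = 1)
K(Y, D) = ⅗ (K(Y, D) = -3/(-5) = -3*(-⅕) = ⅗)
w(v) = v*(⅗ + v) (w(v) = v*(v + ⅗) = v*(⅗ + v))
(-14226 - 27045) + w(S) = (-14226 - 27045) + (⅕)*(-124)*(3 + 5*(-124)) = -41271 + (⅕)*(-124)*(3 - 620) = -41271 + (⅕)*(-124)*(-617) = -41271 + 76508/5 = -129847/5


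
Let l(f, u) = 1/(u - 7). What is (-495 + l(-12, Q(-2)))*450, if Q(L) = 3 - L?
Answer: -222975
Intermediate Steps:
l(f, u) = 1/(-7 + u)
(-495 + l(-12, Q(-2)))*450 = (-495 + 1/(-7 + (3 - 1*(-2))))*450 = (-495 + 1/(-7 + (3 + 2)))*450 = (-495 + 1/(-7 + 5))*450 = (-495 + 1/(-2))*450 = (-495 - 1/2)*450 = -991/2*450 = -222975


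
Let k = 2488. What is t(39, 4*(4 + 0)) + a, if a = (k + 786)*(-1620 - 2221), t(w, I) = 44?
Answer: -12575390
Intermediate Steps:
a = -12575434 (a = (2488 + 786)*(-1620 - 2221) = 3274*(-3841) = -12575434)
t(39, 4*(4 + 0)) + a = 44 - 12575434 = -12575390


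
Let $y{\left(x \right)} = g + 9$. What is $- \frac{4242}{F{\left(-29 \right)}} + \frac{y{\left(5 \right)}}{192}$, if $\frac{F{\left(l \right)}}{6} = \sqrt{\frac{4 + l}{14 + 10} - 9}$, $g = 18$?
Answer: $\frac{9}{64} + \frac{1414 i \sqrt{1446}}{241} \approx 0.14063 + 223.11 i$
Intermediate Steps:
$y{\left(x \right)} = 27$ ($y{\left(x \right)} = 18 + 9 = 27$)
$F{\left(l \right)} = 6 \sqrt{- \frac{53}{6} + \frac{l}{24}}$ ($F{\left(l \right)} = 6 \sqrt{\frac{4 + l}{14 + 10} - 9} = 6 \sqrt{\frac{4 + l}{24} - 9} = 6 \sqrt{\left(4 + l\right) \frac{1}{24} - 9} = 6 \sqrt{\left(\frac{1}{6} + \frac{l}{24}\right) - 9} = 6 \sqrt{- \frac{53}{6} + \frac{l}{24}}$)
$- \frac{4242}{F{\left(-29 \right)}} + \frac{y{\left(5 \right)}}{192} = - \frac{4242}{\frac{1}{2} \sqrt{-1272 + 6 \left(-29\right)}} + \frac{27}{192} = - \frac{4242}{\frac{1}{2} \sqrt{-1272 - 174}} + 27 \cdot \frac{1}{192} = - \frac{4242}{\frac{1}{2} \sqrt{-1446}} + \frac{9}{64} = - \frac{4242}{\frac{1}{2} i \sqrt{1446}} + \frac{9}{64} = - 4242 \left(- \frac{i \sqrt{1446}}{723}\right) + \frac{9}{64} = \frac{1414 i \sqrt{1446}}{241} + \frac{9}{64} = \frac{9}{64} + \frac{1414 i \sqrt{1446}}{241}$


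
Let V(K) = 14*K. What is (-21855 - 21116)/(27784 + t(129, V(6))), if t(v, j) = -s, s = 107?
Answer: -42971/27677 ≈ -1.5526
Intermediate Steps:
t(v, j) = -107 (t(v, j) = -1*107 = -107)
(-21855 - 21116)/(27784 + t(129, V(6))) = (-21855 - 21116)/(27784 - 107) = -42971/27677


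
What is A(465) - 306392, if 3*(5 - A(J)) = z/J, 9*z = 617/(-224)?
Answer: -861658287223/2812320 ≈ -3.0639e+5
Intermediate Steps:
z = -617/2016 (z = (617/(-224))/9 = (617*(-1/224))/9 = (1/9)*(-617/224) = -617/2016 ≈ -0.30605)
A(J) = 5 + 617/(6048*J) (A(J) = 5 - (-617)/(6048*J) = 5 + 617/(6048*J))
A(465) - 306392 = (5 + (617/6048)/465) - 306392 = (5 + (617/6048)*(1/465)) - 306392 = (5 + 617/2812320) - 306392 = 14062217/2812320 - 306392 = -861658287223/2812320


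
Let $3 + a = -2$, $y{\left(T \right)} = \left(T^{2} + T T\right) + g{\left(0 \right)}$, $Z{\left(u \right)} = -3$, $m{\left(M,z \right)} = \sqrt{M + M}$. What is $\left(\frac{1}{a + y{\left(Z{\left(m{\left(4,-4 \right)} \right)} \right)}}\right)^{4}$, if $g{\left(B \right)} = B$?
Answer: $\frac{1}{28561} \approx 3.5013 \cdot 10^{-5}$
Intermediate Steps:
$m{\left(M,z \right)} = \sqrt{2} \sqrt{M}$ ($m{\left(M,z \right)} = \sqrt{2 M} = \sqrt{2} \sqrt{M}$)
$y{\left(T \right)} = 2 T^{2}$ ($y{\left(T \right)} = \left(T^{2} + T T\right) + 0 = \left(T^{2} + T^{2}\right) + 0 = 2 T^{2} + 0 = 2 T^{2}$)
$a = -5$ ($a = -3 - 2 = -5$)
$\left(\frac{1}{a + y{\left(Z{\left(m{\left(4,-4 \right)} \right)} \right)}}\right)^{4} = \left(\frac{1}{-5 + 2 \left(-3\right)^{2}}\right)^{4} = \left(\frac{1}{-5 + 2 \cdot 9}\right)^{4} = \left(\frac{1}{-5 + 18}\right)^{4} = \left(\frac{1}{13}\right)^{4} = \frac{1}{28561}$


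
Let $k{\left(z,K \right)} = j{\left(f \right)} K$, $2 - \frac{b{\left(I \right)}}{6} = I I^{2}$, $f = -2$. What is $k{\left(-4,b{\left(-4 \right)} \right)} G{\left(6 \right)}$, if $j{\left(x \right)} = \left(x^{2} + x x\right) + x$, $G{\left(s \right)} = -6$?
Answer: $-14256$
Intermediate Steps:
$j{\left(x \right)} = x + 2 x^{2}$ ($j{\left(x \right)} = \left(x^{2} + x^{2}\right) + x = 2 x^{2} + x = x + 2 x^{2}$)
$b{\left(I \right)} = 12 - 6 I^{3}$ ($b{\left(I \right)} = 12 - 6 I I^{2} = 12 - 6 I^{3}$)
$k{\left(z,K \right)} = 6 K$ ($k{\left(z,K \right)} = - 2 \left(1 + 2 \left(-2\right)\right) K = - 2 \left(1 - 4\right) K = \left(-2\right) \left(-3\right) K = 6 K$)
$k{\left(-4,b{\left(-4 \right)} \right)} G{\left(6 \right)} = 6 \left(12 - 6 \left(-4\right)^{3}\right) \left(-6\right) = 6 \left(12 - -384\right) \left(-6\right) = 6 \left(12 + 384\right) \left(-6\right) = 6 \cdot 396 \left(-6\right) = 2376 \left(-6\right) = -14256$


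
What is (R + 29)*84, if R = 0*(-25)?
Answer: 2436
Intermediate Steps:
R = 0
(R + 29)*84 = (0 + 29)*84 = 29*84 = 2436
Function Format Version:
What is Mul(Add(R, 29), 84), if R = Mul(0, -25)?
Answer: 2436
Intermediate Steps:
R = 0
Mul(Add(R, 29), 84) = Mul(Add(0, 29), 84) = Mul(29, 84) = 2436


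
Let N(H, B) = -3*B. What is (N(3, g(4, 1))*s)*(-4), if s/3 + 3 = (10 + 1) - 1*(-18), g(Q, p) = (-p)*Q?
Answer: -3744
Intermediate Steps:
g(Q, p) = -Q*p
s = 78 (s = -9 + 3*((10 + 1) - 1*(-18)) = -9 + 3*(11 + 18) = -9 + 3*29 = -9 + 87 = 78)
(N(3, g(4, 1))*s)*(-4) = (-(-3)*4*78)*(-4) = (-3*(-4)*78)*(-4) = (12*78)*(-4) = 936*(-4) = -3744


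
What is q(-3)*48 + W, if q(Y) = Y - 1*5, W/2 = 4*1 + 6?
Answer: -364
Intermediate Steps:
W = 20 (W = 2*(4*1 + 6) = 2*(4 + 6) = 2*10 = 20)
q(Y) = -5 + Y (q(Y) = Y - 5 = -5 + Y)
q(-3)*48 + W = (-5 - 3)*48 + 20 = -8*48 + 20 = -384 + 20 = -364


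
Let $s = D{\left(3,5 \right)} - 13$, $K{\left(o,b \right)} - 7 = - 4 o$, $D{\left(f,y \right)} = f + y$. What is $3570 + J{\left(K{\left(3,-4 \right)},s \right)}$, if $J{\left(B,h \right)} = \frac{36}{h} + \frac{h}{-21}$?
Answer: $\frac{374119}{105} \approx 3563.0$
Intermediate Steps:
$K{\left(o,b \right)} = 7 - 4 o$
$s = -5$ ($s = \left(3 + 5\right) - 13 = 8 - 13 = -5$)
$J{\left(B,h \right)} = \frac{36}{h} - \frac{h}{21}$ ($J{\left(B,h \right)} = \frac{36}{h} + h \left(- \frac{1}{21}\right) = \frac{36}{h} - \frac{h}{21}$)
$3570 + J{\left(K{\left(3,-4 \right)},s \right)} = 3570 + \left(\frac{36}{-5} - - \frac{5}{21}\right) = 3570 + \left(36 \left(- \frac{1}{5}\right) + \frac{5}{21}\right) = 3570 + \left(- \frac{36}{5} + \frac{5}{21}\right) = 3570 - \frac{731}{105} = \frac{374119}{105}$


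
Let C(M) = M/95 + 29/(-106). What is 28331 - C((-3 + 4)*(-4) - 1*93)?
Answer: 285306207/10070 ≈ 28332.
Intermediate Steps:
C(M) = -29/106 + M/95 (C(M) = M*(1/95) + 29*(-1/106) = M/95 - 29/106 = -29/106 + M/95)
28331 - C((-3 + 4)*(-4) - 1*93) = 28331 - (-29/106 + ((-3 + 4)*(-4) - 1*93)/95) = 28331 - (-29/106 + (1*(-4) - 93)/95) = 28331 - (-29/106 + (-4 - 93)/95) = 28331 - (-29/106 + (1/95)*(-97)) = 28331 - (-29/106 - 97/95) = 28331 - 1*(-13037/10070) = 28331 + 13037/10070 = 285306207/10070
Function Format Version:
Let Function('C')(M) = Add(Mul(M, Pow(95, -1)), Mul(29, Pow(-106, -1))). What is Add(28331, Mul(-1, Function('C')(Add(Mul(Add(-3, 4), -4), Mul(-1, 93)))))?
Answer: Rational(285306207, 10070) ≈ 28332.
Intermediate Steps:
Function('C')(M) = Add(Rational(-29, 106), Mul(Rational(1, 95), M)) (Function('C')(M) = Add(Mul(M, Rational(1, 95)), Mul(29, Rational(-1, 106))) = Add(Mul(Rational(1, 95), M), Rational(-29, 106)) = Add(Rational(-29, 106), Mul(Rational(1, 95), M)))
Add(28331, Mul(-1, Function('C')(Add(Mul(Add(-3, 4), -4), Mul(-1, 93))))) = Add(28331, Mul(-1, Add(Rational(-29, 106), Mul(Rational(1, 95), Add(Mul(Add(-3, 4), -4), Mul(-1, 93)))))) = Add(28331, Mul(-1, Add(Rational(-29, 106), Mul(Rational(1, 95), Add(Mul(1, -4), -93))))) = Add(28331, Mul(-1, Add(Rational(-29, 106), Mul(Rational(1, 95), Add(-4, -93))))) = Add(28331, Mul(-1, Add(Rational(-29, 106), Mul(Rational(1, 95), -97)))) = Add(28331, Mul(-1, Add(Rational(-29, 106), Rational(-97, 95)))) = Add(28331, Mul(-1, Rational(-13037, 10070))) = Add(28331, Rational(13037, 10070)) = Rational(285306207, 10070)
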